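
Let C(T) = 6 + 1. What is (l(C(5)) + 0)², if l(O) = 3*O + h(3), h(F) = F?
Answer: 576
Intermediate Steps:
C(T) = 7
l(O) = 3 + 3*O (l(O) = 3*O + 3 = 3 + 3*O)
(l(C(5)) + 0)² = ((3 + 3*7) + 0)² = ((3 + 21) + 0)² = (24 + 0)² = 24² = 576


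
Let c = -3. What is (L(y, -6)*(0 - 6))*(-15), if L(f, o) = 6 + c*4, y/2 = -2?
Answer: -540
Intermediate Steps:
y = -4 (y = 2*(-2) = -4)
L(f, o) = -6 (L(f, o) = 6 - 3*4 = 6 - 12 = -6)
(L(y, -6)*(0 - 6))*(-15) = -6*(0 - 6)*(-15) = -6*(-6)*(-15) = 36*(-15) = -540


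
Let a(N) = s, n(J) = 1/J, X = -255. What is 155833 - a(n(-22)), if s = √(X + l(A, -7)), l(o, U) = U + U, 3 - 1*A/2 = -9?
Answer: 155833 - I*√269 ≈ 1.5583e+5 - 16.401*I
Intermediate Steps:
A = 24 (A = 6 - 2*(-9) = 6 + 18 = 24)
l(o, U) = 2*U
s = I*√269 (s = √(-255 + 2*(-7)) = √(-255 - 14) = √(-269) = I*√269 ≈ 16.401*I)
a(N) = I*√269
155833 - a(n(-22)) = 155833 - I*√269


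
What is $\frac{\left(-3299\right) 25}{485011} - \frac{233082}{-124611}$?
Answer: $\frac{34256680559}{20145901907} \approx 1.7004$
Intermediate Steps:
$\frac{\left(-3299\right) 25}{485011} - \frac{233082}{-124611} = \left(-82475\right) \frac{1}{485011} - - \frac{77694}{41537} = - \frac{82475}{485011} + \frac{77694}{41537} = \frac{34256680559}{20145901907}$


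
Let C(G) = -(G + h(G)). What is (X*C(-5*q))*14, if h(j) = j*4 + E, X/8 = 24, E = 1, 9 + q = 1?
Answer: -540288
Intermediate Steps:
q = -8 (q = -9 + 1 = -8)
X = 192 (X = 8*24 = 192)
h(j) = 1 + 4*j (h(j) = j*4 + 1 = 4*j + 1 = 1 + 4*j)
C(G) = -1 - 5*G (C(G) = -(G + (1 + 4*G)) = -(1 + 5*G) = -1 - 5*G)
(X*C(-5*q))*14 = (192*(-1 - (-25)*(-8)))*14 = (192*(-1 - 5*40))*14 = (192*(-1 - 200))*14 = (192*(-201))*14 = -38592*14 = -540288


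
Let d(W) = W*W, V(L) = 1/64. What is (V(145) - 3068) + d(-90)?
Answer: 322049/64 ≈ 5032.0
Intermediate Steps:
V(L) = 1/64
d(W) = W²
(V(145) - 3068) + d(-90) = (1/64 - 3068) + (-90)² = -196351/64 + 8100 = 322049/64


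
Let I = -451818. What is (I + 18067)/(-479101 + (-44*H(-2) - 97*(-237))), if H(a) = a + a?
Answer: 433751/455936 ≈ 0.95134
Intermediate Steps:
H(a) = 2*a
(I + 18067)/(-479101 + (-44*H(-2) - 97*(-237))) = (-451818 + 18067)/(-479101 + (-88*(-2) - 97*(-237))) = -433751/(-479101 + (-44*(-4) + 22989)) = -433751/(-479101 + (176 + 22989)) = -433751/(-479101 + 23165) = -433751/(-455936) = -433751*(-1/455936) = 433751/455936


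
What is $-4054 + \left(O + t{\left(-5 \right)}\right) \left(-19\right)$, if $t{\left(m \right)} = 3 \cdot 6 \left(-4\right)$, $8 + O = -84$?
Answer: $-938$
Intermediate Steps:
$O = -92$ ($O = -8 - 84 = -92$)
$t{\left(m \right)} = -72$ ($t{\left(m \right)} = 18 \left(-4\right) = -72$)
$-4054 + \left(O + t{\left(-5 \right)}\right) \left(-19\right) = -4054 + \left(-92 - 72\right) \left(-19\right) = -4054 - -3116 = -4054 + 3116 = -938$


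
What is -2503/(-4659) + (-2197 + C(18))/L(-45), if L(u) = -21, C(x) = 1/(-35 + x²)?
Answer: 991112965/9425157 ≈ 105.16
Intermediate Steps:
-2503/(-4659) + (-2197 + C(18))/L(-45) = -2503/(-4659) + (-2197 + 1/(-35 + 18²))/(-21) = -2503*(-1/4659) + (-2197 + 1/(-35 + 324))*(-1/21) = 2503/4659 + (-2197 + 1/289)*(-1/21) = 2503/4659 - 634932/289*(-1/21) = 2503/4659 + 211644/2023 = 991112965/9425157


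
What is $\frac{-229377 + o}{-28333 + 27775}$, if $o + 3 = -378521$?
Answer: $\frac{607901}{558} \approx 1089.4$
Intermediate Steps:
$o = -378524$ ($o = -3 - 378521 = -378524$)
$\frac{-229377 + o}{-28333 + 27775} = \frac{-229377 - 378524}{-28333 + 27775} = - \frac{607901}{-558} = \left(-607901\right) \left(- \frac{1}{558}\right) = \frac{607901}{558}$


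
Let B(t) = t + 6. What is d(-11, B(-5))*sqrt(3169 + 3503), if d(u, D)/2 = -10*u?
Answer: 880*sqrt(417) ≈ 17970.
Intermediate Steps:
B(t) = 6 + t
d(u, D) = -20*u (d(u, D) = 2*(-10*u) = -20*u)
d(-11, B(-5))*sqrt(3169 + 3503) = (-20*(-11))*sqrt(3169 + 3503) = 220*sqrt(6672) = 220*(4*sqrt(417)) = 880*sqrt(417)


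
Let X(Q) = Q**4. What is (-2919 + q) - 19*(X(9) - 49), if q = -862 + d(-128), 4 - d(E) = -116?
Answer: -127389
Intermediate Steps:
d(E) = 120 (d(E) = 4 - 1*(-116) = 4 + 116 = 120)
q = -742 (q = -862 + 120 = -742)
(-2919 + q) - 19*(X(9) - 49) = (-2919 - 742) - 19*(9**4 - 49) = -3661 - 19*(6561 - 49) = -3661 - 19*6512 = -3661 - 123728 = -127389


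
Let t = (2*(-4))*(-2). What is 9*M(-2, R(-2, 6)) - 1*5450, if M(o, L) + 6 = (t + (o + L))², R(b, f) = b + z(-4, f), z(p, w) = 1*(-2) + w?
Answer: -3200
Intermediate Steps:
z(p, w) = -2 + w
t = 16 (t = -8*(-2) = 16)
R(b, f) = -2 + b + f (R(b, f) = b + (-2 + f) = -2 + b + f)
M(o, L) = -6 + (16 + L + o)² (M(o, L) = -6 + (16 + (o + L))² = -6 + (16 + (L + o))² = -6 + (16 + L + o)²)
9*M(-2, R(-2, 6)) - 1*5450 = 9*(-6 + (16 + (-2 - 2 + 6) - 2)²) - 1*5450 = 9*(-6 + (16 + 2 - 2)²) - 5450 = 9*(-6 + 16²) - 5450 = 9*(-6 + 256) - 5450 = 9*250 - 5450 = 2250 - 5450 = -3200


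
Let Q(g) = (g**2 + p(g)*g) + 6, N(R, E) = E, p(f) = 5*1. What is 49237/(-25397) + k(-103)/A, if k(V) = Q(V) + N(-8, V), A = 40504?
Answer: -1740401639/1028680088 ≈ -1.6919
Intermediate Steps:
p(f) = 5
Q(g) = 6 + g**2 + 5*g (Q(g) = (g**2 + 5*g) + 6 = 6 + g**2 + 5*g)
k(V) = 6 + V**2 + 6*V (k(V) = (6 + V**2 + 5*V) + V = 6 + V**2 + 6*V)
49237/(-25397) + k(-103)/A = 49237/(-25397) + (6 + (-103)**2 + 6*(-103))/40504 = 49237*(-1/25397) + (6 + 10609 - 618)*(1/40504) = -49237/25397 + 9997*(1/40504) = -49237/25397 + 9997/40504 = -1740401639/1028680088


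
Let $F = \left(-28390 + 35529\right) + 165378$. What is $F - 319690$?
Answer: $-147173$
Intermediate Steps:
$F = 172517$ ($F = 7139 + 165378 = 172517$)
$F - 319690 = 172517 - 319690 = -147173$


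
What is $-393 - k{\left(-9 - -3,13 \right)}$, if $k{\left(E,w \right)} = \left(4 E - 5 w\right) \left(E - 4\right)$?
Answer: $-1283$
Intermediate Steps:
$k{\left(E,w \right)} = \left(-4 + E\right) \left(- 5 w + 4 E\right)$ ($k{\left(E,w \right)} = \left(- 5 w + 4 E\right) \left(-4 + E\right) = \left(-4 + E\right) \left(- 5 w + 4 E\right)$)
$-393 - k{\left(-9 - -3,13 \right)} = -393 - \left(- 16 \left(-9 - -3\right) + 4 \left(-9 - -3\right)^{2} + 20 \cdot 13 - 5 \left(-9 - -3\right) 13\right) = -393 - \left(- 16 \left(-9 + 3\right) + 4 \left(-9 + 3\right)^{2} + 260 - 5 \left(-9 + 3\right) 13\right) = -393 - \left(\left(-16\right) \left(-6\right) + 4 \left(-6\right)^{2} + 260 - \left(-30\right) 13\right) = -393 - \left(96 + 4 \cdot 36 + 260 + 390\right) = -393 - \left(96 + 144 + 260 + 390\right) = -393 - 890 = -1283$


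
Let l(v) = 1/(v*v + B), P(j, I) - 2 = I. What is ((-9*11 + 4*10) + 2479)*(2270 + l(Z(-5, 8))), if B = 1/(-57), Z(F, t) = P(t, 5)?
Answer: 3834427685/698 ≈ 5.4934e+6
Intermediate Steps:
P(j, I) = 2 + I
Z(F, t) = 7 (Z(F, t) = 2 + 5 = 7)
B = -1/57 ≈ -0.017544
l(v) = 1/(-1/57 + v²) (l(v) = 1/(v*v - 1/57) = 1/(v² - 1/57) = 1/(-1/57 + v²))
((-9*11 + 4*10) + 2479)*(2270 + l(Z(-5, 8))) = ((-9*11 + 4*10) + 2479)*(2270 + 57/(-1 + 57*7²)) = ((-99 + 40) + 2479)*(2270 + 57/(-1 + 57*49)) = (-59 + 2479)*(2270 + 57/(-1 + 2793)) = 2420*(2270 + 57/2792) = 2420*(6337897/2792) = 3834427685/698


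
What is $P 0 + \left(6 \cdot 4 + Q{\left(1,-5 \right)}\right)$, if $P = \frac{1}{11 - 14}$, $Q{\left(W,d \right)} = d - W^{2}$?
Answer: $18$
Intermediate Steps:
$P = - \frac{1}{3}$ ($P = \frac{1}{-3} = - \frac{1}{3} \approx -0.33333$)
$P 0 + \left(6 \cdot 4 + Q{\left(1,-5 \right)}\right) = \left(- \frac{1}{3}\right) 0 + \left(6 \cdot 4 - 6\right) = 0 + \left(24 - 6\right) = 0 + 18 = 18$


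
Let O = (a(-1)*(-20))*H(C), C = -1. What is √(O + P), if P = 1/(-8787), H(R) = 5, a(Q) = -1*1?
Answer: √7721128113/8787 ≈ 10.000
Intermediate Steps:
a(Q) = -1
O = 100 (O = -1*(-20)*5 = 20*5 = 100)
P = -1/8787 ≈ -0.00011380
√(O + P) = √(100 - 1/8787) = √(878699/8787) = √7721128113/8787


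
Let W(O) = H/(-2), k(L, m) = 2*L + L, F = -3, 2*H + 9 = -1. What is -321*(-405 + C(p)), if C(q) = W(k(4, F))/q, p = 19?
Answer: 4938585/38 ≈ 1.2996e+5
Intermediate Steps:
H = -5 (H = -9/2 + (1/2)*(-1) = -9/2 - 1/2 = -5)
k(L, m) = 3*L
W(O) = 5/2 (W(O) = -5/(-2) = -5*(-1/2) = 5/2)
C(q) = 5/(2*q)
-321*(-405 + C(p)) = -321*(-405 + (5/2)/19) = -321*(-405 + (5/2)*(1/19)) = -321*(-405 + 5/38) = -321*(-15385/38) = 4938585/38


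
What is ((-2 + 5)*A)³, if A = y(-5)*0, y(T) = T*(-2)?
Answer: 0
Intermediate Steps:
y(T) = -2*T
A = 0 (A = -2*(-5)*0 = 10*0 = 0)
((-2 + 5)*A)³ = ((-2 + 5)*0)³ = (3*0)³ = 0³ = 0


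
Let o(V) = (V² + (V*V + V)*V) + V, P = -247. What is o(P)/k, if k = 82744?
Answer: -3736863/20686 ≈ -180.65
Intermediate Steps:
o(V) = V + V² + V*(V + V²) (o(V) = (V² + (V² + V)*V) + V = (V² + (V + V²)*V) + V = (V² + V*(V + V²)) + V = V + V² + V*(V + V²))
o(P)/k = -247*(1 + (-247)² + 2*(-247))/82744 = -247*(1 + 61009 - 494)*(1/82744) = -247*60516*(1/82744) = -14947452*1/82744 = -3736863/20686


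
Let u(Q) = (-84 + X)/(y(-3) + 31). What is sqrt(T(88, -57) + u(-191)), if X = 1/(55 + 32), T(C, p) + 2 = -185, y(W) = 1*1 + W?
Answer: 2*I*sqrt(359331)/87 ≈ 13.78*I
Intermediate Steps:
y(W) = 1 + W
T(C, p) = -187 (T(C, p) = -2 - 185 = -187)
X = 1/87 ≈ 0.011494
u(Q) = -7307/2523 (u(Q) = (-84 + 1/87)/((1 - 3) + 31) = -7307/(87*(-2 + 31)) = -7307/87/29 = -7307/87*1/29 = -7307/2523)
sqrt(T(88, -57) + u(-191)) = sqrt(-187 - 7307/2523) = sqrt(-479108/2523) = 2*I*sqrt(359331)/87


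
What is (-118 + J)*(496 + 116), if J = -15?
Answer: -81396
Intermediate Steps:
(-118 + J)*(496 + 116) = (-118 - 15)*(496 + 116) = -133*612 = -81396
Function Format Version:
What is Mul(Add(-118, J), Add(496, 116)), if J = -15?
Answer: -81396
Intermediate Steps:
Mul(Add(-118, J), Add(496, 116)) = Mul(Add(-118, -15), Add(496, 116)) = Mul(-133, 612) = -81396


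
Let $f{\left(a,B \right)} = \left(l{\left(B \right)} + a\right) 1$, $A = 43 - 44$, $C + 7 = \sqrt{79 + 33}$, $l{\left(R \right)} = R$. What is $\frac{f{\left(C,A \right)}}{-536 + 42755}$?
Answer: $- \frac{8}{42219} + \frac{4 \sqrt{7}}{42219} \approx 6.1181 \cdot 10^{-5}$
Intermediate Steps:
$C = -7 + 4 \sqrt{7}$ ($C = -7 + \sqrt{79 + 33} = -7 + \sqrt{112} = -7 + 4 \sqrt{7} \approx 3.583$)
$A = -1$ ($A = 43 - 44 = -1$)
$f{\left(a,B \right)} = B + a$ ($f{\left(a,B \right)} = \left(B + a\right) 1 = B + a$)
$\frac{f{\left(C,A \right)}}{-536 + 42755} = \frac{-1 - \left(7 - 4 \sqrt{7}\right)}{-536 + 42755} = \frac{-8 + 4 \sqrt{7}}{42219} = \left(-8 + 4 \sqrt{7}\right) \frac{1}{42219} = - \frac{8}{42219} + \frac{4 \sqrt{7}}{42219}$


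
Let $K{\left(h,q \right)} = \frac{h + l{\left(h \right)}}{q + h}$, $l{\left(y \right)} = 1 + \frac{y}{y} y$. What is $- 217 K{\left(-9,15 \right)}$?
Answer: $\frac{3689}{6} \approx 614.83$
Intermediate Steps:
$l{\left(y \right)} = 1 + y$ ($l{\left(y \right)} = 1 + 1 y = 1 + y$)
$K{\left(h,q \right)} = \frac{1 + 2 h}{h + q}$ ($K{\left(h,q \right)} = \frac{h + \left(1 + h\right)}{q + h} = \frac{1 + 2 h}{h + q}$)
$- 217 K{\left(-9,15 \right)} = - 217 \frac{1 + 2 \left(-9\right)}{-9 + 15} = - 217 \frac{1 - 18}{6} = - 217 \cdot \frac{1}{6} \left(-17\right) = \left(-217\right) \left(- \frac{17}{6}\right) = \frac{3689}{6}$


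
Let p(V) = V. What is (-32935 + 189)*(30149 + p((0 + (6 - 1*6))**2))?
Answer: -987259154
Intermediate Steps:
(-32935 + 189)*(30149 + p((0 + (6 - 1*6))**2)) = (-32935 + 189)*(30149 + (0 + (6 - 1*6))**2) = -32746*(30149 + (0 + (6 - 6))**2) = -32746*(30149 + (0 + 0)**2) = -32746*(30149 + 0**2) = -32746*(30149 + 0) = -32746*30149 = -987259154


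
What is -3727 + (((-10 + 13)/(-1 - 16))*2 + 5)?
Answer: -63280/17 ≈ -3722.4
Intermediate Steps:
-3727 + (((-10 + 13)/(-1 - 16))*2 + 5) = -3727 + ((3/(-17))*2 + 5) = -3727 + ((3*(-1/17))*2 + 5) = -3727 + (-3/17*2 + 5) = -3727 + (-6/17 + 5) = -3727 + 79/17 = -63280/17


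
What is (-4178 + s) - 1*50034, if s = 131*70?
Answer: -45042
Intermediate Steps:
s = 9170
(-4178 + s) - 1*50034 = (-4178 + 9170) - 1*50034 = 4992 - 50034 = -45042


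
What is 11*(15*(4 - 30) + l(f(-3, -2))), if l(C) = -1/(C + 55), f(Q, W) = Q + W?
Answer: -214511/50 ≈ -4290.2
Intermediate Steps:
l(C) = -1/(55 + C)
11*(15*(4 - 30) + l(f(-3, -2))) = 11*(15*(4 - 30) - 1/(55 + (-3 - 2))) = 11*(15*(-26) - 1/(55 - 5)) = 11*(-390 - 1/50) = 11*(-19501/50) = -214511/50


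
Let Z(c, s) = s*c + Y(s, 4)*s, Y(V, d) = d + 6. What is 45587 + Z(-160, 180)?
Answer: 18587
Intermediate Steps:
Y(V, d) = 6 + d
Z(c, s) = 10*s + c*s (Z(c, s) = s*c + (6 + 4)*s = c*s + 10*s = 10*s + c*s)
45587 + Z(-160, 180) = 45587 + 180*(10 - 160) = 45587 + 180*(-150) = 45587 - 27000 = 18587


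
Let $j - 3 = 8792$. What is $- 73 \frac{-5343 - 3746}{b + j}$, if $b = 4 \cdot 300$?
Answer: $\frac{663497}{9995} \approx 66.383$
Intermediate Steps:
$j = 8795$ ($j = 3 + 8792 = 8795$)
$b = 1200$
$- 73 \frac{-5343 - 3746}{b + j} = - 73 \frac{-5343 - 3746}{1200 + 8795} = - 73 \left(- \frac{9089}{9995}\right) = - 73 \left(\left(-9089\right) \frac{1}{9995}\right) = \left(-73\right) \left(- \frac{9089}{9995}\right) = \frac{663497}{9995}$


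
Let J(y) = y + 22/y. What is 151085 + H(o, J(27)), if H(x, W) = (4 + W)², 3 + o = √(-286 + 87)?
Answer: 110878846/729 ≈ 1.5210e+5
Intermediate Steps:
o = -3 + I*√199 (o = -3 + √(-286 + 87) = -3 + √(-199) = -3 + I*√199 ≈ -3.0 + 14.107*I)
151085 + H(o, J(27)) = 151085 + (4 + (27 + 22/27))² = 151085 + (4 + 751/27)² = 151085 + (859/27)² = 151085 + 737881/729 = 110878846/729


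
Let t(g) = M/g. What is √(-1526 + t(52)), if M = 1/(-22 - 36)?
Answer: I*√3470222418/1508 ≈ 39.064*I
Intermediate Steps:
M = -1/58 (M = 1/(-58) = -1/58 ≈ -0.017241)
t(g) = -1/(58*g)
√(-1526 + t(52)) = √(-1526 - 1/58/52) = √(-1526 - 1/58*1/52) = √(-1526 - 1/3016) = √(-4602417/3016) = I*√3470222418/1508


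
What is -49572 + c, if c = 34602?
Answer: -14970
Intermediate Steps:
-49572 + c = -49572 + 34602 = -14970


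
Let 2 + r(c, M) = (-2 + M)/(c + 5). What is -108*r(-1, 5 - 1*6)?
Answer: 297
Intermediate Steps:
r(c, M) = -2 + (-2 + M)/(5 + c) (r(c, M) = -2 + (-2 + M)/(c + 5) = -2 + (-2 + M)/(5 + c))
-108*r(-1, 5 - 1*6) = -108*(-12 + (5 - 1*6) - 2*(-1))/(5 - 1) = -108*(-12 + (5 - 6) + 2)/4 = -27*(-12 - 1 + 2) = -27*(-11) = -108*(-11/4) = 297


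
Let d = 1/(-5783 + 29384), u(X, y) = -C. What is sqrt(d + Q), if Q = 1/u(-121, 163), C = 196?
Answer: I*sqrt(552381405)/330414 ≈ 0.071131*I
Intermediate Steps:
u(X, y) = -196 (u(X, y) = -1*196 = -196)
Q = -1/196 (Q = 1/(-196) = -1/196 ≈ -0.0051020)
d = 1/23601 ≈ 4.2371e-5
sqrt(d + Q) = sqrt(1/23601 - 1/196) = sqrt(-23405/4625796) = I*sqrt(552381405)/330414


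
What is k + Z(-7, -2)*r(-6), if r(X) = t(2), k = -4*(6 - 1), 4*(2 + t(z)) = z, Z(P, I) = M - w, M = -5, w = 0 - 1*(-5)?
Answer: -5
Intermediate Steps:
w = 5 (w = 0 + 5 = 5)
Z(P, I) = -10 (Z(P, I) = -5 - 1*5 = -5 - 5 = -10)
t(z) = -2 + z/4
k = -20 (k = -4*5 = -20)
r(X) = -3/2 (r(X) = -2 + (1/4)*2 = -2 + 1/2 = -3/2)
k + Z(-7, -2)*r(-6) = -20 - 10*(-3/2) = -20 + 15 = -5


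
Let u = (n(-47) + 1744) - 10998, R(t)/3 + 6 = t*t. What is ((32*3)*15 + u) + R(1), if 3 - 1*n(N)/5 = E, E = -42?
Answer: -7604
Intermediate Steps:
n(N) = 225 (n(N) = 15 - 5*(-42) = 15 + 210 = 225)
R(t) = -18 + 3*t² (R(t) = -18 + 3*(t*t) = -18 + 3*t²)
u = -9029 (u = (225 + 1744) - 10998 = 1969 - 10998 = -9029)
((32*3)*15 + u) + R(1) = ((32*3)*15 - 9029) + (-18 + 3*1²) = (96*15 - 9029) + (-18 + 3*1) = (1440 - 9029) + (-18 + 3) = -7589 - 15 = -7604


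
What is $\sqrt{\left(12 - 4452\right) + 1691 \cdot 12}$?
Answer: $2 \sqrt{3963} \approx 125.9$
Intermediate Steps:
$\sqrt{\left(12 - 4452\right) + 1691 \cdot 12} = \sqrt{\left(12 - 4452\right) + 20292} = \sqrt{-4440 + 20292} = \sqrt{15852} = 2 \sqrt{3963}$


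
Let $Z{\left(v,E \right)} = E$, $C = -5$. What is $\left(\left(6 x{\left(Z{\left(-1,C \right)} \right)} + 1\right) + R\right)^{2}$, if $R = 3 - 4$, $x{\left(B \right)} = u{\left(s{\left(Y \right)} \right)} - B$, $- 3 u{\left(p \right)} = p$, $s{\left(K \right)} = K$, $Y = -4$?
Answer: $1444$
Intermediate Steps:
$u{\left(p \right)} = - \frac{p}{3}$
$x{\left(B \right)} = \frac{4}{3} - B$ ($x{\left(B \right)} = \left(- \frac{1}{3}\right) \left(-4\right) - B = \frac{4}{3} - B$)
$R = -1$
$\left(\left(6 x{\left(Z{\left(-1,C \right)} \right)} + 1\right) + R\right)^{2} = \left(\left(6 \left(\frac{4}{3} - -5\right) + 1\right) - 1\right)^{2} = \left(\left(6 \left(\frac{4}{3} + 5\right) + 1\right) - 1\right)^{2} = \left(\left(6 \cdot \frac{19}{3} + 1\right) - 1\right)^{2} = \left(\left(38 + 1\right) - 1\right)^{2} = \left(39 - 1\right)^{2} = 38^{2} = 1444$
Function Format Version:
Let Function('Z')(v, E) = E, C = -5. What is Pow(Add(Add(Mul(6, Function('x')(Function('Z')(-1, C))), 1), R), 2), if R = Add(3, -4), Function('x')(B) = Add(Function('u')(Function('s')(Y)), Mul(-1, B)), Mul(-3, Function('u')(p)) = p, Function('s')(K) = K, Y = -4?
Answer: 1444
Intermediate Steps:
Function('u')(p) = Mul(Rational(-1, 3), p)
Function('x')(B) = Add(Rational(4, 3), Mul(-1, B)) (Function('x')(B) = Add(Mul(Rational(-1, 3), -4), Mul(-1, B)) = Add(Rational(4, 3), Mul(-1, B)))
R = -1
Pow(Add(Add(Mul(6, Function('x')(Function('Z')(-1, C))), 1), R), 2) = Pow(Add(Add(Mul(6, Add(Rational(4, 3), Mul(-1, -5))), 1), -1), 2) = Pow(Add(Add(Mul(6, Add(Rational(4, 3), 5)), 1), -1), 2) = Pow(Add(Add(Mul(6, Rational(19, 3)), 1), -1), 2) = Pow(Add(Add(38, 1), -1), 2) = Pow(Add(39, -1), 2) = Pow(38, 2) = 1444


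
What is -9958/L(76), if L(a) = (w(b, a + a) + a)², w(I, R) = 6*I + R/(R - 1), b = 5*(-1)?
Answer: -8732783/1937754 ≈ -4.5067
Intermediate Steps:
b = -5
w(I, R) = 6*I + R/(-1 + R)
L(a) = (a + (30 - 58*a)/(-1 + 2*a))² (L(a) = (((a + a) - 6*(-5) + 6*(-5)*(a + a))/(-1 + (a + a)) + a)² = ((2*a + 30 + 6*(-5)*(2*a))/(-1 + 2*a) + a)² = ((2*a + 30 - 60*a)/(-1 + 2*a) + a)² = ((30 - 58*a)/(-1 + 2*a) + a)² = (a + (30 - 58*a)/(-1 + 2*a))²)
-9958/L(76) = -9958*(-1 + 2*76)²/(30 - 59*76 + 2*76²)² = -9958*(-1 + 152)²/(30 - 4484 + 2*5776)² = -9958*22801/(30 - 4484 + 11552)² = -9958/((1/22801)*7098²) = -9958/((1/22801)*50381604) = -9958/50381604/22801 = -9958*22801/50381604 = -8732783/1937754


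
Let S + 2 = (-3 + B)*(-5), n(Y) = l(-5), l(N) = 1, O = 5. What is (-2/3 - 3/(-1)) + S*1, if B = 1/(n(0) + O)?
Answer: 29/2 ≈ 14.500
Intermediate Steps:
n(Y) = 1
B = 1/6 (B = 1/(1 + 5) = 1/6 ≈ 0.16667)
S = 73/6 (S = -2 + (-3 + 1/6)*(-5) = -2 - 17/6*(-5) = -2 + 85/6 = 73/6 ≈ 12.167)
(-2/3 - 3/(-1)) + S*1 = (-2/3 - 3/(-1)) + (73/6)*1 = (-2*1/3 - 3*(-1)) + 73/6 = (-2/3 + 3) + 73/6 = 7/3 + 73/6 = 29/2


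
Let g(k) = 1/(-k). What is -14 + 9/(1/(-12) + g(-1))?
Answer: -46/11 ≈ -4.1818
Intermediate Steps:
g(k) = -1/k
-14 + 9/(1/(-12) + g(-1)) = -14 + 9/(1/(-12) - 1/(-1)) = -14 + 9/(-1/12 - 1*(-1)) = -14 + 9/(-1/12 + 1) = -14 + 9/(11/12) = -14 + 9*(12/11) = -14 + 108/11 = -46/11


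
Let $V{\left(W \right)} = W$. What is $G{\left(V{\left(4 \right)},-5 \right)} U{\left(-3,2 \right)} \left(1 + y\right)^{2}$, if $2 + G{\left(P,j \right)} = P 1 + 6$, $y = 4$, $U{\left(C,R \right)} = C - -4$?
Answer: $200$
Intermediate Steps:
$U{\left(C,R \right)} = 4 + C$ ($U{\left(C,R \right)} = C + 4 = 4 + C$)
$G{\left(P,j \right)} = 4 + P$ ($G{\left(P,j \right)} = -2 + \left(P 1 + 6\right) = -2 + \left(P + 6\right) = -2 + \left(6 + P\right) = 4 + P$)
$G{\left(V{\left(4 \right)},-5 \right)} U{\left(-3,2 \right)} \left(1 + y\right)^{2} = \left(4 + 4\right) \left(4 - 3\right) \left(1 + 4\right)^{2} = 8 \cdot 1 \cdot 5^{2} = 8 \cdot 25 = 200$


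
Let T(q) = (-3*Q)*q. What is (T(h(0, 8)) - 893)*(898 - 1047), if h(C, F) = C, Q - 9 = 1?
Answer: 133057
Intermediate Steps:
Q = 10 (Q = 9 + 1 = 10)
T(q) = -30*q (T(q) = (-3*10)*q = -30*q)
(T(h(0, 8)) - 893)*(898 - 1047) = (-30*0 - 893)*(898 - 1047) = (0 - 893)*(-149) = -893*(-149) = 133057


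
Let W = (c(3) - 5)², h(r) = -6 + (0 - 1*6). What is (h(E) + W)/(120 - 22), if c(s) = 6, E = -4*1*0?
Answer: -11/98 ≈ -0.11224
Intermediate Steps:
E = 0 (E = -4*0 = 0)
h(r) = -12 (h(r) = -6 + (0 - 6) = -6 - 6 = -12)
W = 1 (W = (6 - 5)² = 1² = 1)
(h(E) + W)/(120 - 22) = (-12 + 1)/(120 - 22) = -11/98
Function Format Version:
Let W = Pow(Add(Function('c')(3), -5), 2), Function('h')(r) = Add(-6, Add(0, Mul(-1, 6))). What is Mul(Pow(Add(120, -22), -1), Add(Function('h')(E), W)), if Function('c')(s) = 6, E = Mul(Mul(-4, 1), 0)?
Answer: Rational(-11, 98) ≈ -0.11224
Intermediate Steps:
E = 0 (E = Mul(-4, 0) = 0)
Function('h')(r) = -12 (Function('h')(r) = Add(-6, Add(0, -6)) = Add(-6, -6) = -12)
W = 1 (W = Pow(Add(6, -5), 2) = Pow(1, 2) = 1)
Mul(Pow(Add(120, -22), -1), Add(Function('h')(E), W)) = Mul(Pow(Add(120, -22), -1), Add(-12, 1)) = Mul(Pow(98, -1), -11) = Mul(Rational(1, 98), -11) = Rational(-11, 98)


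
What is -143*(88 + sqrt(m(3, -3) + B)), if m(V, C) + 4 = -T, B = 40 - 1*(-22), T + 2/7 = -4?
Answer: -12584 - 286*sqrt(763)/7 ≈ -13713.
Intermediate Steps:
T = -30/7 (T = -2/7 - 4 = -30/7 ≈ -4.2857)
B = 62 (B = 40 + 22 = 62)
m(V, C) = 2/7 (m(V, C) = -4 - 1*(-30/7) = -4 + 30/7 = 2/7)
-143*(88 + sqrt(m(3, -3) + B)) = -143*(88 + sqrt(2/7 + 62)) = -143*(88 + sqrt(436/7)) = -143*(88 + 2*sqrt(763)/7) = -12584 - 286*sqrt(763)/7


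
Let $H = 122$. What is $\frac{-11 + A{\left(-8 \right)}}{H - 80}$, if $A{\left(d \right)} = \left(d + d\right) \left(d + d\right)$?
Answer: $\frac{35}{6} \approx 5.8333$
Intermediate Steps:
$A{\left(d \right)} = 4 d^{2}$ ($A{\left(d \right)} = 2 d 2 d = 4 d^{2}$)
$\frac{-11 + A{\left(-8 \right)}}{H - 80} = \frac{-11 + 4 \left(-8\right)^{2}}{122 - 80} = \frac{-11 + 4 \cdot 64}{42} = \left(-11 + 256\right) \frac{1}{42} = 245 \cdot \frac{1}{42} = \frac{35}{6}$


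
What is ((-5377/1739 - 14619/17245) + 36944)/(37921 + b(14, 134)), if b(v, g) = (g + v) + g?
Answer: 1107797499114/1145671868165 ≈ 0.96694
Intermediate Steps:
b(v, g) = v + 2*g
((-5377/1739 - 14619/17245) + 36944)/(37921 + b(14, 134)) = ((-5377/1739 - 14619/17245) + 36944)/(37921 + (14 + 2*134)) = ((-5377*1/1739 - 14619*1/17245) + 36944)/(37921 + (14 + 268)) = ((-5377/1739 - 14619/17245) + 36944)/(37921 + 282) = (-118148806/29989055 + 36944)/38203 = (1107797499114/29989055)*(1/38203) = 1107797499114/1145671868165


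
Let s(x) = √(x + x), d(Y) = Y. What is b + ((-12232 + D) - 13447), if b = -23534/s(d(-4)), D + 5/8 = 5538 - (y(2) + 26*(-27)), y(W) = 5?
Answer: -155557/8 + 11767*I*√2/2 ≈ -19445.0 + 8320.5*I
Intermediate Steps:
s(x) = √2*√x (s(x) = √(2*x) = √2*√x)
D = 49875/8 (D = -5/8 + (5538 - (5 + 26*(-27))) = -5/8 + (5538 - (5 - 702)) = -5/8 + (5538 - 1*(-697)) = -5/8 + (5538 + 697) = -5/8 + 6235 = 49875/8 ≈ 6234.4)
b = 11767*I*√2/2 (b = -23534*(-I*√2/4) = -(-11767)*I*√2/2 = 11767*I*√2/2 ≈ 8320.5*I)
b + ((-12232 + D) - 13447) = 11767*I*√2/2 + ((-12232 + 49875/8) - 13447) = 11767*I*√2/2 + (-47981/8 - 13447) = 11767*I*√2/2 - 155557/8 = -155557/8 + 11767*I*√2/2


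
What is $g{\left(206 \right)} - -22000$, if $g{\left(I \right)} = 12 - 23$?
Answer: $21989$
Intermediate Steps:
$g{\left(I \right)} = -11$ ($g{\left(I \right)} = 12 - 23 = -11$)
$g{\left(206 \right)} - -22000 = -11 - -22000 = -11 + 22000 = 21989$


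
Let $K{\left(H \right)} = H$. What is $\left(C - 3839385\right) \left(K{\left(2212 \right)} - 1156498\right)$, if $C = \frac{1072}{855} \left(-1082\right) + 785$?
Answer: $\frac{421078775089616}{95} \approx 4.4324 \cdot 10^{12}$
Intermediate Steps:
$C = - \frac{488729}{855}$ ($C = 1072 \cdot \frac{1}{855} \left(-1082\right) + 785 = \frac{1072}{855} \left(-1082\right) + 785 = - \frac{1159904}{855} + 785 = - \frac{488729}{855} \approx -571.61$)
$\left(C - 3839385\right) \left(K{\left(2212 \right)} - 1156498\right) = \left(- \frac{488729}{855} - 3839385\right) \left(2212 - 1156498\right) = \left(- \frac{3283162904}{855}\right) \left(-1154286\right) = \frac{421078775089616}{95}$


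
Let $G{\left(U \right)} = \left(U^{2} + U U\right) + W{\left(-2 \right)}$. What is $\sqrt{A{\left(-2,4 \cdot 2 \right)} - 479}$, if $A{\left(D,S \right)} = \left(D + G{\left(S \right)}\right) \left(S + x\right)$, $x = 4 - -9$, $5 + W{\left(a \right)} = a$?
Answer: $2 \sqrt{505} \approx 44.944$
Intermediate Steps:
$W{\left(a \right)} = -5 + a$
$G{\left(U \right)} = -7 + 2 U^{2}$ ($G{\left(U \right)} = \left(U^{2} + U U\right) - 7 = \left(U^{2} + U^{2}\right) - 7 = 2 U^{2} - 7 = -7 + 2 U^{2}$)
$x = 13$ ($x = 4 + 9 = 13$)
$A{\left(D,S \right)} = \left(13 + S\right) \left(-7 + D + 2 S^{2}\right)$ ($A{\left(D,S \right)} = \left(D + \left(-7 + 2 S^{2}\right)\right) \left(S + 13\right) = \left(-7 + D + 2 S^{2}\right) \left(13 + S\right) = \left(13 + S\right) \left(-7 + D + 2 S^{2}\right)$)
$\sqrt{A{\left(-2,4 \cdot 2 \right)} - 479} = \sqrt{\left(-91 + 13 \left(-2\right) + 26 \left(4 \cdot 2\right)^{2} - 2 \cdot 4 \cdot 2 + 4 \cdot 2 \left(-7 + 2 \left(4 \cdot 2\right)^{2}\right)\right) - 479} = \sqrt{\left(-91 - 26 + 26 \cdot 8^{2} - 16 + 8 \left(-7 + 2 \cdot 8^{2}\right)\right) - 479} = \sqrt{\left(-91 - 26 + 26 \cdot 64 - 16 + 8 \left(-7 + 2 \cdot 64\right)\right) - 479} = \sqrt{\left(-91 - 26 + 1664 - 16 + 8 \left(-7 + 128\right)\right) - 479} = \sqrt{\left(-91 - 26 + 1664 - 16 + 8 \cdot 121\right) - 479} = \sqrt{\left(-91 - 26 + 1664 - 16 + 968\right) - 479} = \sqrt{2499 - 479} = \sqrt{2020} = 2 \sqrt{505}$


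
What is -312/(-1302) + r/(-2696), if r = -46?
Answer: 75087/292516 ≈ 0.25669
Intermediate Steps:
-312/(-1302) + r/(-2696) = -312/(-1302) - 46/(-2696) = -312*(-1/1302) - 46*(-1/2696) = 52/217 + 23/1348 = 75087/292516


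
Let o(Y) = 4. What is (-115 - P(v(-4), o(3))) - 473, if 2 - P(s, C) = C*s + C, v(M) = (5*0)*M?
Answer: -586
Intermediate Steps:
v(M) = 0 (v(M) = 0*M = 0)
P(s, C) = 2 - C - C*s (P(s, C) = 2 - (C*s + C) = 2 - (C + C*s) = 2 + (-C - C*s) = 2 - C - C*s)
(-115 - P(v(-4), o(3))) - 473 = (-115 - (2 - 1*4 - 1*4*0)) - 473 = (-115 - (2 - 4 + 0)) - 473 = (-115 - 1*(-2)) - 473 = (-115 + 2) - 473 = -113 - 473 = -586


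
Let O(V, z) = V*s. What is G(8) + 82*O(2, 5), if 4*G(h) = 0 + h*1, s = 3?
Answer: 494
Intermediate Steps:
G(h) = h/4 (G(h) = (0 + h*1)/4 = (0 + h)/4 = h/4)
O(V, z) = 3*V (O(V, z) = V*3 = 3*V)
G(8) + 82*O(2, 5) = (1/4)*8 + 82*(3*2) = 2 + 82*6 = 2 + 492 = 494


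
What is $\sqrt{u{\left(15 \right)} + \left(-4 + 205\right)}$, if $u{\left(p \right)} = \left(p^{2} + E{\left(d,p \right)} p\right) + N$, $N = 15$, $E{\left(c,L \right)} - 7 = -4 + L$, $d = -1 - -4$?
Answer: $3 \sqrt{79} \approx 26.665$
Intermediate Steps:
$d = 3$ ($d = -1 + 4 = 3$)
$E{\left(c,L \right)} = 3 + L$ ($E{\left(c,L \right)} = 7 + \left(-4 + L\right) = 3 + L$)
$u{\left(p \right)} = 15 + p^{2} + p \left(3 + p\right)$ ($u{\left(p \right)} = \left(p^{2} + \left(3 + p\right) p\right) + 15 = \left(p^{2} + p \left(3 + p\right)\right) + 15 = 15 + p^{2} + p \left(3 + p\right)$)
$\sqrt{u{\left(15 \right)} + \left(-4 + 205\right)} = \sqrt{\left(15 + 15^{2} + 15 \left(3 + 15\right)\right) + \left(-4 + 205\right)} = \sqrt{\left(15 + 225 + 15 \cdot 18\right) + 201} = \sqrt{\left(15 + 225 + 270\right) + 201} = \sqrt{510 + 201} = \sqrt{711} = 3 \sqrt{79}$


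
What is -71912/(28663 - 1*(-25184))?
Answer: -71912/53847 ≈ -1.3355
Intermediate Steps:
-71912/(28663 - 1*(-25184)) = -71912/(28663 + 25184) = -71912/53847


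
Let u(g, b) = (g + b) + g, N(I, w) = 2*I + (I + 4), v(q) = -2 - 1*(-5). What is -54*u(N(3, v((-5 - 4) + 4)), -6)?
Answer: -1080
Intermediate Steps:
v(q) = 3 (v(q) = -2 + 5 = 3)
N(I, w) = 4 + 3*I (N(I, w) = 2*I + (4 + I) = 4 + 3*I)
u(g, b) = b + 2*g (u(g, b) = (b + g) + g = b + 2*g)
-54*u(N(3, v((-5 - 4) + 4)), -6) = -54*(-6 + 2*(4 + 3*3)) = -54*(-6 + 2*(4 + 9)) = -54*(-6 + 2*13) = -54*(-6 + 26) = -54*20 = -1080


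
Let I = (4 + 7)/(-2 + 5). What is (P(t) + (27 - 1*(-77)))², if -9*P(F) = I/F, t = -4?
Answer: 126405049/11664 ≈ 10837.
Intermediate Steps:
I = 11/3 ≈ 3.6667
P(F) = -11/(27*F)
(P(t) + (27 - 1*(-77)))² = (-11/27/(-4) + (27 - 1*(-77)))² = (-11/27*(-¼) + (27 + 77))² = (11/108 + 104)² = (11243/108)² = 126405049/11664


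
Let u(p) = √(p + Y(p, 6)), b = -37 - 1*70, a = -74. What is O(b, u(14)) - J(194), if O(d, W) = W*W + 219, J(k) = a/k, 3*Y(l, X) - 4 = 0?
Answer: 68302/291 ≈ 234.71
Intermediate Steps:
Y(l, X) = 4/3 (Y(l, X) = 4/3 + (⅓)*0 = 4/3 + 0 = 4/3)
J(k) = -74/k
b = -107 (b = -37 - 70 = -107)
u(p) = √(4/3 + p) (u(p) = √(p + 4/3) = √(4/3 + p))
O(d, W) = 219 + W² (O(d, W) = W² + 219 = 219 + W²)
O(b, u(14)) - J(194) = (219 + (√(12 + 9*14)/3)²) - (-74)/194 = (219 + (√(12 + 126)/3)²) - (-74)/194 = (219 + (√138/3)²) - 1*(-37/97) = (219 + 46/3) + 37/97 = 703/3 + 37/97 = 68302/291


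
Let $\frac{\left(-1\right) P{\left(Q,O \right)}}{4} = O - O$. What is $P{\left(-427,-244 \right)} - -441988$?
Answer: $441988$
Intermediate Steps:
$P{\left(Q,O \right)} = 0$ ($P{\left(Q,O \right)} = - 4 \left(O - O\right) = \left(-4\right) 0 = 0$)
$P{\left(-427,-244 \right)} - -441988 = 0 - -441988 = 0 + 441988 = 441988$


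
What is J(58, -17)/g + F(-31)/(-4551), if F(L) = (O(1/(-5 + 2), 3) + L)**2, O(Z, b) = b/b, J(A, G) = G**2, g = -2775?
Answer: -34349/113775 ≈ -0.30190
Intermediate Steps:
O(Z, b) = 1
F(L) = (1 + L)**2
J(58, -17)/g + F(-31)/(-4551) = (-17)**2/(-2775) + (1 - 31)**2/(-4551) = 289*(-1/2775) + (-30)**2*(-1/4551) = -289/2775 + 900*(-1/4551) = -289/2775 - 300/1517 = -34349/113775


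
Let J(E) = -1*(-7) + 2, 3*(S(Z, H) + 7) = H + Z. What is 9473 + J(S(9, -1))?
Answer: 9482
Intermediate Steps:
S(Z, H) = -7 + H/3 + Z/3 (S(Z, H) = -7 + (H + Z)/3 = -7 + (H/3 + Z/3) = -7 + H/3 + Z/3)
J(E) = 9 (J(E) = 7 + 2 = 9)
9473 + J(S(9, -1)) = 9473 + 9 = 9482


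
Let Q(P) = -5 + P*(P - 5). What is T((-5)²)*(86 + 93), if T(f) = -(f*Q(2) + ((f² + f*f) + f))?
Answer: -179000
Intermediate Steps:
Q(P) = -5 + P*(-5 + P)
T(f) = -2*f² + 10*f (T(f) = -(f*(-5 + 2² - 5*2) + ((f² + f*f) + f)) = -(f*(-5 + 4 - 10) + ((f² + f²) + f)) = -(f*(-11) + (2*f² + f)) = -(-11*f + (f + 2*f²)) = -(-10*f + 2*f²) = -2*f² + 10*f)
T((-5)²)*(86 + 93) = (2*(-5)²*(5 - 1*(-5)²))*(86 + 93) = (2*25*(5 - 1*25))*179 = (2*25*(5 - 25))*179 = (2*25*(-20))*179 = -1000*179 = -179000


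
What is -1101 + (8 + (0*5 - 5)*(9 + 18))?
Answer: -1228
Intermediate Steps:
-1101 + (8 + (0*5 - 5)*(9 + 18)) = -1101 + (8 + (0 - 5)*27) = -1101 + (8 - 5*27) = -1101 + (8 - 135) = -1101 - 127 = -1228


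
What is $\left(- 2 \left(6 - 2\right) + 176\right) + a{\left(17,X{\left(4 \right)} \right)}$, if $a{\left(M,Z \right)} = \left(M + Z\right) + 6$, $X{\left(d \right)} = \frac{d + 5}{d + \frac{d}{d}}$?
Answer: $\frac{964}{5} \approx 192.8$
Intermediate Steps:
$X{\left(d \right)} = \frac{5 + d}{1 + d}$ ($X{\left(d \right)} = \frac{5 + d}{d + 1} = \frac{5 + d}{1 + d}$)
$a{\left(M,Z \right)} = 6 + M + Z$
$\left(- 2 \left(6 - 2\right) + 176\right) + a{\left(17,X{\left(4 \right)} \right)} = \left(- 2 \left(6 - 2\right) + 176\right) + \left(6 + 17 + \frac{5 + 4}{1 + 4}\right) = \left(\left(-2\right) 4 + 176\right) + \left(6 + 17 + \frac{1}{5} \cdot 9\right) = \left(-8 + 176\right) + \left(6 + 17 + \frac{1}{5} \cdot 9\right) = 168 + \left(6 + 17 + \frac{9}{5}\right) = 168 + \frac{124}{5} = \frac{964}{5}$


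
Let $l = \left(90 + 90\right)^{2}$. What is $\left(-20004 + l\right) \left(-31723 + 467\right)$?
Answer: $-387449376$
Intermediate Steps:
$l = 32400$ ($l = 180^{2} = 32400$)
$\left(-20004 + l\right) \left(-31723 + 467\right) = \left(-20004 + 32400\right) \left(-31723 + 467\right) = 12396 \left(-31256\right) = -387449376$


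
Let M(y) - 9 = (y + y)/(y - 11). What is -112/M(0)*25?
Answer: -2800/9 ≈ -311.11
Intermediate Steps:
M(y) = 9 + 2*y/(-11 + y) (M(y) = 9 + (y + y)/(y - 11) = 9 + (2*y)/(-11 + y) = 9 + 2*y/(-11 + y))
-112/M(0)*25 = -112/((11*(-9 + 0)/(-11 + 0)))*25 = -112/((11*(-9)/(-11)))*25 = -112/((11*(-1/11)*(-9)))*25 = -112/9*25 = -112*(1/9)*25 = -112*25/9 = -1*2800/9 = -2800/9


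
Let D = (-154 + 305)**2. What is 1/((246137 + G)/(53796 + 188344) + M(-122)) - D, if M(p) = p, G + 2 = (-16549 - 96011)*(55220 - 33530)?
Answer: -11266983525897/494144269 ≈ -22801.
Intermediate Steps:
G = -2441426402 (G = -2 + (-16549 - 96011)*(55220 - 33530) = -2 - 112560*21690 = -2 - 2441426400 = -2441426402)
D = 22801 (D = 151**2 = 22801)
1/((246137 + G)/(53796 + 188344) + M(-122)) - D = 1/((246137 - 2441426402)/(53796 + 188344) - 122) - 1*22801 = 1/(-2441180265/242140 - 122) - 22801 = 1/(-2441180265*1/242140 - 122) - 22801 = 1/(-488236053/48428 - 122) - 22801 = 1/(-494144269/48428) - 22801 = -48428/494144269 - 22801 = -11266983525897/494144269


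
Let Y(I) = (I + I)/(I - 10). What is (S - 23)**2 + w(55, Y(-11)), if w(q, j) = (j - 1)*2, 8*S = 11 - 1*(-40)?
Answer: 371597/1344 ≈ 276.49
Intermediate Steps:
Y(I) = 2*I/(-10 + I) (Y(I) = (2*I)/(-10 + I) = 2*I/(-10 + I))
S = 51/8 (S = (11 - 1*(-40))/8 = (11 + 40)/8 = (1/8)*51 = 51/8 ≈ 6.3750)
w(q, j) = -2 + 2*j (w(q, j) = (-1 + j)*2 = -2 + 2*j)
(S - 23)**2 + w(55, Y(-11)) = (51/8 - 23)**2 + (-2 + 2*(2*(-11)/(-10 - 11))) = (-133/8)**2 + (-2 + 2*(2*(-11)/(-21))) = 17689/64 + (-2 + 2*(2*(-11)*(-1/21))) = 17689/64 + (-2 + 2*(22/21)) = 17689/64 + (-2 + 44/21) = 17689/64 + 2/21 = 371597/1344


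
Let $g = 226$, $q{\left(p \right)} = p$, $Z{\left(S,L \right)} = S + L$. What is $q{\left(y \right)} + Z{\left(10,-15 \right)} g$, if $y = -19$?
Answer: $-1149$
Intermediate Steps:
$Z{\left(S,L \right)} = L + S$
$q{\left(y \right)} + Z{\left(10,-15 \right)} g = -19 + \left(-15 + 10\right) 226 = -19 - 1130 = -1149$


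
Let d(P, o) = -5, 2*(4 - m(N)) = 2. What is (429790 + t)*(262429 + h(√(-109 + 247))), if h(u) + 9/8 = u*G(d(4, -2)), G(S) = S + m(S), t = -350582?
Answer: 20786387123 - 158416*√138 ≈ 2.0785e+10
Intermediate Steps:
m(N) = 3 (m(N) = 4 - ½*2 = 4 - 1 = 3)
G(S) = 3 + S (G(S) = S + 3 = 3 + S)
h(u) = -9/8 - 2*u (h(u) = -9/8 + u*(3 - 5) = -9/8 + u*(-2) = -9/8 - 2*u)
(429790 + t)*(262429 + h(√(-109 + 247))) = (429790 - 350582)*(262429 + (-9/8 - 2*√(-109 + 247))) = 79208*(262429 + (-9/8 - 2*√138)) = 79208*(2099423/8 - 2*√138) = 20786387123 - 158416*√138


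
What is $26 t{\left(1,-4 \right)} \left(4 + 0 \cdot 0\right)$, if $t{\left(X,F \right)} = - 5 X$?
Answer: $-520$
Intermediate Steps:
$26 t{\left(1,-4 \right)} \left(4 + 0 \cdot 0\right) = 26 \left(\left(-5\right) 1\right) \left(4 + 0 \cdot 0\right) = 26 \left(-5\right) \left(4 + 0\right) = \left(-130\right) 4 = -520$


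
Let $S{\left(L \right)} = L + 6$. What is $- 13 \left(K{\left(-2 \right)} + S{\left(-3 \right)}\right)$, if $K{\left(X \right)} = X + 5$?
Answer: $-78$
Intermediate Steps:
$K{\left(X \right)} = 5 + X$
$S{\left(L \right)} = 6 + L$
$- 13 \left(K{\left(-2 \right)} + S{\left(-3 \right)}\right) = - 13 \left(\left(5 - 2\right) + \left(6 - 3\right)\right) = - 13 \left(3 + 3\right) = \left(-13\right) 6 = -78$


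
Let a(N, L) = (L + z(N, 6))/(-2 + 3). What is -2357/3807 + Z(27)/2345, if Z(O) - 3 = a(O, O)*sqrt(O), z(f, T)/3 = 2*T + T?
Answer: -5515744/8927415 + 243*sqrt(3)/2345 ≈ -0.43836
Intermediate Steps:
z(f, T) = 9*T (z(f, T) = 3*(2*T + T) = 3*(3*T) = 9*T)
a(N, L) = 54 + L (a(N, L) = (L + 9*6)/(-2 + 3) = (L + 54)/1 = (54 + L)*1 = 54 + L)
Z(O) = 3 + sqrt(O)*(54 + O) (Z(O) = 3 + (54 + O)*sqrt(O) = 3 + sqrt(O)*(54 + O))
-2357/3807 + Z(27)/2345 = -2357/3807 + (3 + sqrt(27)*(54 + 27))/2345 = -2357*1/3807 + (3 + (3*sqrt(3))*81)*(1/2345) = -2357/3807 + (3 + 243*sqrt(3))*(1/2345) = -2357/3807 + (3/2345 + 243*sqrt(3)/2345) = -5515744/8927415 + 243*sqrt(3)/2345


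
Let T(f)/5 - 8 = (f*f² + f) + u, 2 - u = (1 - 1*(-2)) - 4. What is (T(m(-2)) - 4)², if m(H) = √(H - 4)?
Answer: (51 - 25*I*√6)² ≈ -1149.0 - 6246.2*I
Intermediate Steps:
m(H) = √(-4 + H)
u = 3 (u = 2 - ((1 - 1*(-2)) - 4) = 2 - ((1 + 2) - 4) = 2 - (3 - 4) = 2 - 1*(-1) = 2 + 1 = 3)
T(f) = 55 + 5*f + 5*f³ (T(f) = 40 + 5*((f*f² + f) + 3) = 40 + 5*((f³ + f) + 3) = 40 + 5*((f + f³) + 3) = 40 + 5*(3 + f + f³) = 40 + (15 + 5*f + 5*f³) = 55 + 5*f + 5*f³)
(T(m(-2)) - 4)² = ((55 + 5*√(-4 - 2) + 5*(√(-4 - 2))³) - 4)² = ((55 + 5*√(-6) + 5*(√(-6))³) - 4)² = ((55 + 5*(I*√6) + 5*(I*√6)³) - 4)² = ((55 + 5*I*√6 + 5*(-6*I*√6)) - 4)² = ((55 + 5*I*√6 - 30*I*√6) - 4)² = ((55 - 25*I*√6) - 4)² = (51 - 25*I*√6)²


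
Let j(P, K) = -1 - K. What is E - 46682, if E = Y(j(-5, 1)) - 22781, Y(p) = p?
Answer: -69465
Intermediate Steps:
E = -22783 (E = (-1 - 1*1) - 22781 = (-1 - 1) - 22781 = -2 - 22781 = -22783)
E - 46682 = -22783 - 46682 = -69465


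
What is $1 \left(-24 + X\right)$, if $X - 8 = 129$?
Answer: $113$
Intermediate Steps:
$X = 137$ ($X = 8 + 129 = 137$)
$1 \left(-24 + X\right) = 1 \left(-24 + 137\right) = 1 \cdot 113 = 113$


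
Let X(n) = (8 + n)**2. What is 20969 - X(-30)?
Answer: 20485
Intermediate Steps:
20969 - X(-30) = 20969 - (8 - 30)**2 = 20969 - 1*(-22)**2 = 20969 - 1*484 = 20969 - 484 = 20485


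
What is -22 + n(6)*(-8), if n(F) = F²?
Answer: -310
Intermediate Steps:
-22 + n(6)*(-8) = -22 + 6²*(-8) = -22 + 36*(-8) = -22 - 288 = -310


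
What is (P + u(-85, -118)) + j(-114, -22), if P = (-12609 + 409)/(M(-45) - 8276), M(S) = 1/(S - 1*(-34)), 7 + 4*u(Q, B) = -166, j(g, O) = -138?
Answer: -65465025/364148 ≈ -179.78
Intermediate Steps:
u(Q, B) = -173/4 (u(Q, B) = -7/4 + (¼)*(-166) = -7/4 - 83/2 = -173/4)
M(S) = 1/(34 + S) (M(S) = 1/(S + 34) = 1/(34 + S))
P = 134200/91037 (P = (-12609 + 409)/(1/(34 - 45) - 8276) = -12200/(1/(-11) - 8276) = -12200/(-1/11 - 8276) = -12200/(-91037/11) = -12200*(-11/91037) = 134200/91037 ≈ 1.4741)
(P + u(-85, -118)) + j(-114, -22) = (134200/91037 - 173/4) - 138 = -15212601/364148 - 138 = -65465025/364148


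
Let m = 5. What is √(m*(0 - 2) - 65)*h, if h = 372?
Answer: 1860*I*√3 ≈ 3221.6*I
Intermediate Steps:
√(m*(0 - 2) - 65)*h = √(5*(0 - 2) - 65)*372 = √(5*(-2) - 65)*372 = √(-10 - 65)*372 = √(-75)*372 = (5*I*√3)*372 = 1860*I*√3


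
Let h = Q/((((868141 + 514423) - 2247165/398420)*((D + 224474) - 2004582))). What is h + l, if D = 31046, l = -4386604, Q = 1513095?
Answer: -422627972605561583125322/96345139111144133 ≈ -4.3866e+6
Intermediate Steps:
h = -60284730990/96345139111144133 (h = 1513095/((((868141 + 514423) - 2247165/398420)*((31046 + 224474) - 2004582))) = 1513095/(((1382564 - 2247165*1/398420)*(255520 - 2004582))) = 1513095/(((1382564 - 449433/79684)*(-1749062))) = 1513095/(((110167780343/79684)*(-1749062))) = 1513095/(-96345139111144133/39842) = 1513095*(-39842/96345139111144133) = -60284730990/96345139111144133 ≈ -6.2572e-7)
h + l = -60284730990/96345139111144133 - 4386604 = -422627972605561583125322/96345139111144133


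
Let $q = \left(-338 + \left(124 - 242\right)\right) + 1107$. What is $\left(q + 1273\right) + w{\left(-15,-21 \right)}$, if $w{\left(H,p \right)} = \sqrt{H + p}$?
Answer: $1924 + 6 i \approx 1924.0 + 6.0 i$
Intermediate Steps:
$q = 651$ ($q = \left(-338 - 118\right) + 1107 = -456 + 1107 = 651$)
$\left(q + 1273\right) + w{\left(-15,-21 \right)} = \left(651 + 1273\right) + \sqrt{-15 - 21} = 1924 + \sqrt{-36} = 1924 + 6 i$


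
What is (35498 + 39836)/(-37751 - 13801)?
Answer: -37667/25776 ≈ -1.4613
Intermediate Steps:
(35498 + 39836)/(-37751 - 13801) = 75334/(-51552) = 75334*(-1/51552) = -37667/25776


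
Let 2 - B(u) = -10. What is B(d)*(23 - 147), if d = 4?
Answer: -1488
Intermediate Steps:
B(u) = 12 (B(u) = 2 - 1*(-10) = 2 + 10 = 12)
B(d)*(23 - 147) = 12*(23 - 147) = 12*(-124) = -1488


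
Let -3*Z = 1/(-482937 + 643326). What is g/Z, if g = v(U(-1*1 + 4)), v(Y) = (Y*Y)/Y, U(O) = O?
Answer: -1443501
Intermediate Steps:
Z = -1/481167 (Z = -1/(3*(-482937 + 643326)) = -⅓/160389 = -⅓*1/160389 = -1/481167 ≈ -2.0783e-6)
v(Y) = Y (v(Y) = Y²/Y = Y)
g = 3 (g = -1*1 + 4 = -1 + 4 = 3)
g/Z = 3/(-1/481167) = 3*(-481167) = -1443501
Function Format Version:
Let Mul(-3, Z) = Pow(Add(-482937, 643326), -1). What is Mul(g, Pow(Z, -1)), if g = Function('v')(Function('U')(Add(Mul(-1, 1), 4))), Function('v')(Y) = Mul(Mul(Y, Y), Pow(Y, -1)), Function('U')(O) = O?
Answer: -1443501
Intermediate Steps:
Z = Rational(-1, 481167) (Z = Mul(Rational(-1, 3), Pow(Add(-482937, 643326), -1)) = Mul(Rational(-1, 3), Pow(160389, -1)) = Mul(Rational(-1, 3), Rational(1, 160389)) = Rational(-1, 481167) ≈ -2.0783e-6)
Function('v')(Y) = Y (Function('v')(Y) = Mul(Pow(Y, 2), Pow(Y, -1)) = Y)
g = 3 (g = Add(Mul(-1, 1), 4) = Add(-1, 4) = 3)
Mul(g, Pow(Z, -1)) = Mul(3, Pow(Rational(-1, 481167), -1)) = Mul(3, -481167) = -1443501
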